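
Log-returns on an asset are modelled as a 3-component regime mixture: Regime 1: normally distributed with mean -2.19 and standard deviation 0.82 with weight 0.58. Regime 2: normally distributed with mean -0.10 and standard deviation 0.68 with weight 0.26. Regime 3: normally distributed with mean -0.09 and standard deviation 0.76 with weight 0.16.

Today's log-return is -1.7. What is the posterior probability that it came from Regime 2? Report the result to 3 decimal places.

0.038

Posterior ∝ prior × likelihood, so P(k | x) ∝ π_k f_k(x); normalise over all components.
Normal densities:
  p_1 = (1/(0.82·√(2π)))·exp(−(-1.7−-2.19)²/(2·0.82²)) = 0.486515·exp(-0.17854) = 0.406965
  p_2 = (1/(0.68·√(2π)))·exp(−(-1.7−-0.10)²/(2·0.68²)) = 0.586680·exp(-2.76817) = 0.03683
  p_3 = (1/(0.76·√(2π)))·exp(−(-1.7−-0.09)²/(2·0.76²)) = 0.524924·exp(-2.24385) = 0.0556677
Weight by the priors:
  π_1·p_1 = 0.58 × 0.406965 = 0.23604
  π_2·p_2 = 0.26 × 0.03683 = 0.0095758
  π_3·p_3 = 0.16 × 0.0556677 = 0.00890683
Evidence: 0.23604 + 0.0095758 + 0.00890683 = 0.254523
So the posterior for Regime 2 is 0.0095758 / 0.254523 ≈ 0.038.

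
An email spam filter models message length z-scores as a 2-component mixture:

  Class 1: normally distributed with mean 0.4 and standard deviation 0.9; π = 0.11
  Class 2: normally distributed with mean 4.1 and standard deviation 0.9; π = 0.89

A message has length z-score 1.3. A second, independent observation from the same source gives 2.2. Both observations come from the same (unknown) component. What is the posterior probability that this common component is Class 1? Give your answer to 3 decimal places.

The responsibility of component k is π_k f_k(x) divided by Σ_j π_j f_j(x).
Since both observations come from the same component, the likelihood for component k is f_k(x₁)·f_k(x₂).
  L_1 = [0.268856] × [0.05999] = 0.0161287
  L_2 = [0.00350668] × [0.0477406] = 0.000167411
Prior × likelihood for each component:
  π_1·L_1 = 0.11 × 0.0161287 = 0.00177416
  π_2·L_2 = 0.89 × 0.000167411 = 0.000148996
Evidence: 0.00177416 + 0.000148996 = 0.00192315
P(Class 1 | x₁,x₂) ≈ 0.923

0.923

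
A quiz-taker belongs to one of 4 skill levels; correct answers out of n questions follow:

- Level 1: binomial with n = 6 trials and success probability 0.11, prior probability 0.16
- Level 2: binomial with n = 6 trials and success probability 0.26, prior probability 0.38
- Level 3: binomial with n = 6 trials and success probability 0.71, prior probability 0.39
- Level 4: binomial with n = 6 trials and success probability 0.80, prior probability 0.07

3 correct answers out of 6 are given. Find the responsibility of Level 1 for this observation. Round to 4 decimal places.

0.0229

P(component k | x) = P(Z=k)·f_k(x) / marginal(x), where marginal(x) = Σ_j P(Z=j)·f_j(x).
Component likelihoods at x = 3 correct answers out of 6:
  f_1 = 0.0187663
  f_2 = 0.142444
  f_3 = 0.174582
  f_4 = 0.08192
Unnormalised posteriors:
  P(Z=1)·f_1 = 0.16 × 0.0187663 = 0.0030026
  P(Z=2)·f_2 = 0.38 × 0.142444 = 0.0541288
  P(Z=3)·f_3 = 0.39 × 0.174582 = 0.0680869
  P(Z=4)·f_4 = 0.07 × 0.08192 = 0.0057344
Denominator: 0.0030026 + 0.0541288 + 0.0680869 + 0.0057344 = 0.130953
Responsibility of Level 1: 0.0030026 / 0.130953 ≈ 0.0229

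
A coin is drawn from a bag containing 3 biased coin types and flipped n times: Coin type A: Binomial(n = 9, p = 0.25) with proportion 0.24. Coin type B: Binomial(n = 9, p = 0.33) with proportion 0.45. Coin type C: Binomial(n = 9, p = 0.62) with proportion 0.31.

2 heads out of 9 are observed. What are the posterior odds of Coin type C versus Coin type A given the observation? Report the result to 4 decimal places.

Since P(k|x) ∝ P(Z=k) f_k(x), the posterior odds are P(Z=i) f_i(x) / (P(Z=j) f_j(x)).
Binomial probabilities:
  L_A = C(9,2)·0.25^2·0.75^7 = 36·0.0625·0.133484 = 0.300339
  L_B = C(9,2)·0.33^2·0.67^7 = 36·0.1089·0.0606071 = 0.237604
  L_C = C(9,2)·0.62^2·0.38^7 = 36·0.3844·0.00114416 = 0.0158333
0.00490832 / 0.0720813 ≈ 0.0681

0.0681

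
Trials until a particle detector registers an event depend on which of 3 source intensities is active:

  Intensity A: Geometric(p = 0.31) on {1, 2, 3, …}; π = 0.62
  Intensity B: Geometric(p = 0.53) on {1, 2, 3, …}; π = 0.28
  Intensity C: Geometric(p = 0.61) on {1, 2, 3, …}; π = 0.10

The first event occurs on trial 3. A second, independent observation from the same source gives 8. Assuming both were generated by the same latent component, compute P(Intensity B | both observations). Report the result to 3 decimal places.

0.040

By Bayes' theorem, P(k | x) = π_k f_k(x) / Σ_j π_j f_j(x).
Since both observations come from the same component, the likelihood for component k is f_k(x₁)·f_k(x₂).
  f_A = [0.31·(1−0.31)^2 = 0.31·0.4761 = 0.147591] × [0.0230837] = 0.00340695
  f_B = [0.53·(1−0.53)^2 = 0.53·0.2209 = 0.117077] × [0.0026851] = 0.000314364
  f_C = [0.61·(1−0.61)^2 = 0.61·0.1521 = 0.092781] × [0.000837109] = 7.76678e-05
Prior × likelihood for each component:
  π_A·f_A = 0.62 × 0.00340695 = 0.00211231
  π_B·f_B = 0.28 × 0.000314364 = 8.80218e-05
  π_C·f_C = 0.10 × 7.76678e-05 = 7.76678e-06
Sum: 0.00211231 + 8.80218e-05 + 7.76678e-06 = 0.00220809
P(Intensity B | x₁, x₂) = 8.80218e-05 / 0.00220809 ≈ 0.040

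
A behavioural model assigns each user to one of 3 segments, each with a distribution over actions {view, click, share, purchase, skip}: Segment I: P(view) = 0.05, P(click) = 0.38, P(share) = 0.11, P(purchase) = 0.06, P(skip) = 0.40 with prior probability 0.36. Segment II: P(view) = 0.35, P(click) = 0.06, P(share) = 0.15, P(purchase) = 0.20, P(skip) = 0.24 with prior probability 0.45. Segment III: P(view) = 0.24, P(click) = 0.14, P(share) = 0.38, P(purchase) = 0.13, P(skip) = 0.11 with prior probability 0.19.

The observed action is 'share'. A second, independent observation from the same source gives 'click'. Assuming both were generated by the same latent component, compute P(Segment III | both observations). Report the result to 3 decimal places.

0.346

P(component k | x) = π_k·f_k(x) / marginal(x), where marginal(x) = Σ_j π_j·f_j(x).
Since both observations come from the same component, the likelihood for component k is f_k(x₁)·f_k(x₂).
  f_I = [0.11] × [0.38] = 0.0418
  f_II = [0.15] × [0.06] = 0.009
  f_III = [0.38] × [0.14] = 0.0532
Weight by the priors:
  π_I·f_I = 0.36 × 0.0418 = 0.015048
  π_II·f_II = 0.45 × 0.009 = 0.00405
  π_III·f_III = 0.19 × 0.0532 = 0.010108
Sum: 0.015048 + 0.00405 + 0.010108 = 0.029206
So the posterior for Segment III is 0.010108 / 0.029206 ≈ 0.346.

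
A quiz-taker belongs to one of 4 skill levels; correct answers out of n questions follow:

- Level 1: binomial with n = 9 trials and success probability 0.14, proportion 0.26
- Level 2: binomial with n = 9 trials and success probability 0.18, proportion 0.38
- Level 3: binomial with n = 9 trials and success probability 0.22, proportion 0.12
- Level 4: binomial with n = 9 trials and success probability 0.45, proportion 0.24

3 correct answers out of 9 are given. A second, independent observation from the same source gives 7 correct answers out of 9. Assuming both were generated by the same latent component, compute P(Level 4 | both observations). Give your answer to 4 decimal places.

Posterior ∝ prior × likelihood, so P(k | x) ∝ w_k f_k(x); normalise over all components.
Since both observations come from the same component, the likelihood for component k is f_k(x₁)·f_k(x₂).
  f_1 = [0.0932511] × [2.8067e-05] = 2.61728e-06
  f_2 = [0.148929] × [0.000148196] = 2.20708e-05
  f_3 = [0.201426] × [0.000546324] = 0.000110044
  f_4 = [0.211881] × [0.0406926] = 0.00862201
Multiply by the mixture weights:
  w_1·f_1 = 0.26 × 2.61728e-06 = 6.80492e-07
  w_2·f_2 = 0.38 × 2.20708e-05 = 8.3869e-06
  w_3·f_3 = 0.12 × 0.000110044 = 1.32053e-05
  w_4·f_4 = 0.24 × 0.00862201 = 0.00206928
Sum: 6.80492e-07 + 8.3869e-06 + 1.32053e-05 + 0.00206928 = 0.00209155
So the posterior for Level 4 is 0.00206928 / 0.00209155 ≈ 0.9894.

0.9894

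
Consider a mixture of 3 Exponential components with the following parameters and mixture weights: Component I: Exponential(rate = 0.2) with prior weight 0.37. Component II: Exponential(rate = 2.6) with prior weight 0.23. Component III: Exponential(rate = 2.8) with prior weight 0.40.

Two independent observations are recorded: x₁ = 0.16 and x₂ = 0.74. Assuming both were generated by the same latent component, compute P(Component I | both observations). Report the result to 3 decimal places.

By Bayes' theorem, P(k | x) = w_k f_k(x) / Σ_j w_j f_j(x).
Since both observations come from the same component, the likelihood for component k is f_k(x₁)·f_k(x₂).
  f_I = [0.193701] × [0.172486] = 0.0334108
  f_II = [1.71517] × [0.379656] = 0.651175
  f_III = [1.78893] × [0.352614] = 0.630803
Weight by the priors:
  w_I·f_I = 0.37 × 0.0334108 = 0.012362
  w_II·f_II = 0.23 × 0.651175 = 0.14977
  w_III·f_III = 0.40 × 0.630803 = 0.252321
Normaliser: 0.012362 + 0.14977 + 0.252321 = 0.414454
P(Component I | x₁,x₂) = 0.012362 / 0.414454 ≈ 0.030

0.030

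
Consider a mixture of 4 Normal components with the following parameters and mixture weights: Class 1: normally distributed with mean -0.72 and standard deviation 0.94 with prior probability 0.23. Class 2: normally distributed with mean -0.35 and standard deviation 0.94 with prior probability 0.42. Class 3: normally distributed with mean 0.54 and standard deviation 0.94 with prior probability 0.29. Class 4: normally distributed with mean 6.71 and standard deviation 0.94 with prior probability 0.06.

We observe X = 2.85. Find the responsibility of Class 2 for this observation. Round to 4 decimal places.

Apply Bayes' rule: the posterior for each component is proportional to its prior times its likelihood at x.
Component likelihoods at x = 2.85:
  p_1 = 0.000313102
  p_2 = 0.00129203
  p_3 = 0.0207215
  p_4 = 9.25045e-05
Multiply by the mixture weights:
  w_1·p_1 = 0.23 × 0.000313102 = 7.20136e-05
  w_2·p_2 = 0.42 × 0.00129203 = 0.000542653
  w_3·p_3 = 0.29 × 0.0207215 = 0.00600922
  w_4·p_4 = 0.06 × 9.25045e-05 = 5.55027e-06
Normaliser: 7.20136e-05 + 0.000542653 + 0.00600922 + 5.55027e-06 = 0.00662944
So the posterior for Class 2 is 0.000542653 / 0.00662944 ≈ 0.0819.

0.0819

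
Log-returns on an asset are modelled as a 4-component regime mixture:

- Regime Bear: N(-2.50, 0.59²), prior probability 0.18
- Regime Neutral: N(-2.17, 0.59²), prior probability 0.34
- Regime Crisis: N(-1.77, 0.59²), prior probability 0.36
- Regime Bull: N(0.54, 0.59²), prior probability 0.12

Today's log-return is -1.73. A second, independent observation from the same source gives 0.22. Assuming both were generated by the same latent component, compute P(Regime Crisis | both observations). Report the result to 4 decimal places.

0.8998

The responsibility of component k is w_k f_k(x) divided by Σ_j w_j f_j(x).
Since both observations come from the same component, the likelihood for component k is f_k(x₁)·f_k(x₂).
  L_Bear = [0.288538] × [1.64015e-05] = 4.73246e-06
  L_Neutral = [0.512022] × [0.000184846] = 9.46452e-05
  L_Crisis = [0.674621] × [0.00228939] = 0.00154447
  L_Bull = [0.000412708] × [0.583687] = 0.000240892
Unnormalised posteriors:
  w_Bear·L_Bear = 0.18 × 4.73246e-06 = 8.51842e-07
  w_Neutral·L_Neutral = 0.34 × 9.46452e-05 = 3.21794e-05
  w_Crisis·L_Crisis = 0.36 × 0.00154447 = 0.000556009
  w_Bull·L_Bull = 0.12 × 0.000240892 = 2.89071e-05
Denominator: 8.51842e-07 + 3.21794e-05 + 0.000556009 + 2.89071e-05 = 0.000617948
So the posterior for Regime Crisis is 0.000556009 / 0.000617948 ≈ 0.8998.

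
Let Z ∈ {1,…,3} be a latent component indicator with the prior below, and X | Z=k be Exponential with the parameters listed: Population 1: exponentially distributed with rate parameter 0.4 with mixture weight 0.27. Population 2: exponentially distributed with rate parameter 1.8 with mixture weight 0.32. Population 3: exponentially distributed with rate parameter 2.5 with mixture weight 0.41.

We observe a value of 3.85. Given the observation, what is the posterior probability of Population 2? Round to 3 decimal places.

The responsibility of component k is π_k f_k(x) divided by Σ_j π_j f_j(x).
Component likelihoods at x = 3.85:
  p_1 = 0.4·e^(−0.4·3.85) = 0.4·e^(−1.5400) = 0.0857524
  p_2 = 1.8·e^(−1.8·3.85) = 1.8·e^(−6.9300) = 0.0017604
  p_3 = 2.5·e^(−2.5·3.85) = 2.5·e^(−9.6250) = 0.000165141
Multiply by the mixture weights:
  π_1·p_1 = 0.27 × 0.0857524 = 0.0231532
  π_2·p_2 = 0.32 × 0.0017604 = 0.000563329
  π_3·p_3 = 0.41 × 0.000165141 = 6.77079e-05
Normaliser: 0.0231532 + 0.000563329 + 6.77079e-05 = 0.0237842
P(Population 2 | the observation) ≈ 0.024

0.024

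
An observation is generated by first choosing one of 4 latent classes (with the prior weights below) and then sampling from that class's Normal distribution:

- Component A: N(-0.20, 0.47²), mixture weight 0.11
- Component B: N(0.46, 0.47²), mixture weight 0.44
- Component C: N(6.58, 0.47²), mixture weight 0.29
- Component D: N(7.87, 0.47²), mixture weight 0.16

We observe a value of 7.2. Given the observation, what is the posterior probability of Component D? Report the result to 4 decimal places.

Apply Bayes' rule: the posterior for each component is proportional to its prior times its likelihood at x.
Normal densities:
  L_A = 1.25633e-54
  L_B = 1.87482e-45
  L_C = 0.355584
  L_D = 0.307283
Multiply by the mixture weights:
  π_A·L_A = 0.11 × 1.25633e-54 = 1.38196e-55
  π_B·L_B = 0.44 × 1.87482e-45 = 8.24919e-46
  π_C·L_C = 0.29 × 0.355584 = 0.103119
  π_D·L_D = 0.16 × 0.307283 = 0.0491653
Evidence: 1.38196e-55 + 8.24919e-46 + 0.103119 + 0.0491653 = 0.152285
P(Component D | x) = 0.0491653 / 0.152285 ≈ 0.3229

0.3229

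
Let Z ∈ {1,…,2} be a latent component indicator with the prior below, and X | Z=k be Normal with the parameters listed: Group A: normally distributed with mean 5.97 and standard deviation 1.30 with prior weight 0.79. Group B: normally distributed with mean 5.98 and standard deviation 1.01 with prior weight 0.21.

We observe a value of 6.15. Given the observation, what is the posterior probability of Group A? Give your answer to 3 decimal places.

P(component k | x) = w_k·f_k(x) / marginal(x), where marginal(x) = Σ_j w_j·f_j(x).
Normal densities:
  f_A = (1/(1.30·√(2π)))·exp(−(6.15−5.97)²/(2·1.30²)) = 0.306879·exp(-0.00959) = 0.303951
  f_B = (1/(1.01·√(2π)))·exp(−(6.15−5.98)²/(2·1.01²)) = 0.394992·exp(-0.01417) = 0.389437
Prior × likelihood for each component:
  w_A·f_A = 0.79 × 0.303951 = 0.240121
  w_B·f_B = 0.21 × 0.389437 = 0.0817817
Denominator: 0.240121 + 0.0817817 = 0.321903
P(Group A | 6.15) = 0.240121 / 0.321903 ≈ 0.746

0.746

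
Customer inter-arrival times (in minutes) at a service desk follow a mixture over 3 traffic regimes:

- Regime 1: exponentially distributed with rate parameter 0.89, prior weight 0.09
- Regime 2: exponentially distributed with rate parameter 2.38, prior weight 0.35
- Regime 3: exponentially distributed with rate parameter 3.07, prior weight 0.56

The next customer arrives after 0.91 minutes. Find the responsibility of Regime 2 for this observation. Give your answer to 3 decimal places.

0.404

Apply Bayes' rule: the posterior for each component is proportional to its prior times its likelihood at x.
Component likelihoods at x = 0.91 minutes:
  p_1 = 0.89·e^(−0.89·0.91) = 0.89·e^(−0.8099) = 0.395963
  p_2 = 2.38·e^(−2.38·0.91) = 2.38·e^(−2.1658) = 0.272886
  p_3 = 3.07·e^(−3.07·0.91) = 3.07·e^(−2.7937) = 0.187867
Prior × likelihood for each component:
  π_1·p_1 = 0.09 × 0.395963 = 0.0356367
  π_2·p_2 = 0.35 × 0.272886 = 0.0955103
  π_3·p_3 = 0.56 × 0.187867 = 0.105205
Marginal: 0.0356367 + 0.0955103 + 0.105205 = 0.236352
Responsibility of Regime 2: 0.0955103 / 0.236352 ≈ 0.404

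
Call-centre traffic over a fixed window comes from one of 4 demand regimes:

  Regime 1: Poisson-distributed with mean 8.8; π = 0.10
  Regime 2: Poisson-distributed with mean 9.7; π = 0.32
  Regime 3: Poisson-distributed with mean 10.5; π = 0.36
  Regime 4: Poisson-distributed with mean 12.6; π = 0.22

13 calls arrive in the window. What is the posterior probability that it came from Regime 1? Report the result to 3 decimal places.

Posterior ∝ prior × likelihood, so P(k | x) ∝ π_k f_k(x); normalise over all components.
Poisson probabilities:
  L_1 = 0.0459413
  L_2 = 0.0662363
  L_3 = 0.0833851
  L_4 = 0.109251
Unnormalised posteriors:
  π_1·L_1 = 0.10 × 0.0459413 = 0.00459413
  π_2·L_2 = 0.32 × 0.0662363 = 0.0211956
  π_3·L_3 = 0.36 × 0.0833851 = 0.0300186
  π_4·L_4 = 0.22 × 0.109251 = 0.0240353
Evidence: 0.00459413 + 0.0211956 + 0.0300186 + 0.0240353 = 0.0798436
So the posterior for Regime 1 is 0.00459413 / 0.0798436 ≈ 0.058.

0.058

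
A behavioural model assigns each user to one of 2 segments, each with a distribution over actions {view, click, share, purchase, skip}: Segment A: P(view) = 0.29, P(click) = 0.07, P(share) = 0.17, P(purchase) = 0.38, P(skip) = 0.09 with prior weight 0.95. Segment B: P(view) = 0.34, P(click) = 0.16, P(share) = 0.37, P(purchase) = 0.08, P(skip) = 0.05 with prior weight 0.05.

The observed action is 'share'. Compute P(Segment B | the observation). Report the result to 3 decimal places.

The responsibility of component k is w_k f_k(x) divided by Σ_j w_j f_j(x).
Categorical probabilities:
  p_A = P(share | comp) = 0.17
  p_B = P(share | comp) = 0.37
Prior × likelihood for each component:
  w_A·p_A = 0.95 × 0.17 = 0.1615
  w_B·p_B = 0.05 × 0.37 = 0.0185
Sum: 0.1615 + 0.0185 = 0.18
P(Segment B | the observation) = 0.0185 / 0.18 ≈ 0.103

0.103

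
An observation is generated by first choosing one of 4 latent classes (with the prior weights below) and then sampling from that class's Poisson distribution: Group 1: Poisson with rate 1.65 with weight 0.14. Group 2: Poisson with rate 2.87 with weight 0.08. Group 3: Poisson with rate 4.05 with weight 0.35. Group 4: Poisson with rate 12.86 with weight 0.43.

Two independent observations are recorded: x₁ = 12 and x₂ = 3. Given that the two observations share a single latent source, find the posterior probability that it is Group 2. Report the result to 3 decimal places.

P(component k | x) = w_k·f_k(x) / marginal(x), where marginal(x) = Σ_j w_j·f_j(x).
Since both observations come from the same component, the likelihood for component k is f_k(x₁)·f_k(x₂).
  f_1 = [e^(−1.65)·1.65^12/12! = 1.63262e-07] × [0.143785] = 2.34747e-08
  f_2 = [e^(−2.87)·2.87^12/12! = 3.69675e-05] × [0.223393] = 8.25829e-06
  f_3 = [e^(−4.05)·4.05^12/12! = 0.000708322] × [0.192895] = 0.000136632
  f_4 = [e^(−12.86)·12.86^12/12! = 0.111052] × [0.000921605] = 0.000102346
Prior × likelihood for each component:
  w_1·f_1 = 0.14 × 2.34747e-08 = 3.28645e-09
  w_2·f_2 = 0.08 × 8.25829e-06 = 6.60663e-07
  w_3·f_3 = 0.35 × 0.000136632 = 4.78211e-05
  w_4·f_4 = 0.43 × 0.000102346 = 4.40089e-05
Denominator: 3.28645e-09 + 6.60663e-07 + 4.78211e-05 + 4.40089e-05 = 9.2494e-05
Responsibility of Group 2: 6.60663e-07 / 9.2494e-05 ≈ 0.007

0.007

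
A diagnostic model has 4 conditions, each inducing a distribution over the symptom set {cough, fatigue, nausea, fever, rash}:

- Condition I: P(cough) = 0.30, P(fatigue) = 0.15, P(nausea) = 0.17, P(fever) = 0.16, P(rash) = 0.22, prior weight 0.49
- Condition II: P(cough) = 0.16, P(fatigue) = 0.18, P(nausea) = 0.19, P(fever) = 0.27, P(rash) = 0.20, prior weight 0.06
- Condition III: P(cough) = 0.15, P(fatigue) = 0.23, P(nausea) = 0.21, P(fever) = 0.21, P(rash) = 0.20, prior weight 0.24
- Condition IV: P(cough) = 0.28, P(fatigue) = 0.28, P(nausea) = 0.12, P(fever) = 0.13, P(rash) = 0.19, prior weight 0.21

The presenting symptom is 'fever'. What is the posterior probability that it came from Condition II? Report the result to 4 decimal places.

0.0940

P(component k | x) = π_k·f_k(x) / marginal(x), where marginal(x) = Σ_j π_j·f_j(x).
Categorical probabilities:
  L_I = P(fever | comp) = 0.16
  L_II = P(fever | comp) = 0.27
  L_III = P(fever | comp) = 0.21
  L_IV = P(fever | comp) = 0.13
Unnormalised posteriors:
  π_I·L_I = 0.49 × 0.16 = 0.0784
  π_II·L_II = 0.06 × 0.27 = 0.0162
  π_III·L_III = 0.24 × 0.21 = 0.0504
  π_IV·L_IV = 0.21 × 0.13 = 0.0273
Denominator: 0.0784 + 0.0162 + 0.0504 + 0.0273 = 0.1723
Responsibility of Condition II: 0.0162 / 0.1723 ≈ 0.0940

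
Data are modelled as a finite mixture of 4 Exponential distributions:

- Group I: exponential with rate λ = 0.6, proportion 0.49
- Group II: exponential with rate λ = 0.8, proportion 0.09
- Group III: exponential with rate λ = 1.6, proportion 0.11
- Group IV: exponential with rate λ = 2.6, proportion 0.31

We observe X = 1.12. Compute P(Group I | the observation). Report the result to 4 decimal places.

0.5942

The responsibility of component k is P(Z=k) f_k(x) divided by Σ_j P(Z=j) f_j(x).
Evaluate each component's likelihood at the observed value:
  f_I = 0.6·e^(−0.6·1.12) = 0.6·e^(−0.6720) = 0.306412
  f_II = 0.8·e^(−0.8·1.12) = 0.8·e^(−0.8960) = 0.326559
  f_III = 1.6·e^(−1.6·1.12) = 1.6·e^(−1.7920) = 0.266603
  f_IV = 2.6·e^(−2.6·1.12) = 2.6·e^(−2.9120) = 0.141354
Prior × likelihood for each component:
  P(Z=I)·f_I = 0.49 × 0.306412 = 0.150142
  P(Z=II)·f_II = 0.09 × 0.326559 = 0.0293903
  P(Z=III)·f_III = 0.11 × 0.266603 = 0.0293263
  P(Z=IV)·f_IV = 0.31 × 0.141354 = 0.0438197
Normaliser: 0.150142 + 0.0293903 + 0.0293263 + 0.0438197 = 0.252678
So the posterior for Group I is 0.150142 / 0.252678 ≈ 0.5942.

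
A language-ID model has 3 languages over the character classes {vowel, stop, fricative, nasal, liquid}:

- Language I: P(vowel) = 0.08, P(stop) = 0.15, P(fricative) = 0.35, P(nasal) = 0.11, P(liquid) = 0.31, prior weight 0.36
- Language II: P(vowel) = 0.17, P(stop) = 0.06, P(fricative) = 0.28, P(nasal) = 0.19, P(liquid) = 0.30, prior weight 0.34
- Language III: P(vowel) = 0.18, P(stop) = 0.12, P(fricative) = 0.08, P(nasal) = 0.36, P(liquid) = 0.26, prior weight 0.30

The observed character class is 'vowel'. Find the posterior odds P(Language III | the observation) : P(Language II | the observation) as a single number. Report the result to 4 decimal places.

Posterior odds = (P(Z=i) f_i(x)) / (P(Z=j) f_j(x)); the normalising sum cancels.
Component likelihoods at x = 'vowel':
  p_I = P(vowel | comp) = 0.08
  p_II = P(vowel | comp) = 0.17
  p_III = P(vowel | comp) = 0.18
Odds = (0.30/0.34) × (0.18/0.17) = 0.882353 × 1.05882 ≈ 0.9343

0.9343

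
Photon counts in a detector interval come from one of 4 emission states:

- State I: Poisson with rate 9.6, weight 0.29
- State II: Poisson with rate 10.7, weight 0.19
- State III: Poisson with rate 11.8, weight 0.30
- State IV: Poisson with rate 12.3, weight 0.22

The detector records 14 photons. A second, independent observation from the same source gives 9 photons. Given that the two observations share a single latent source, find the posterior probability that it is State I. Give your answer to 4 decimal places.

The responsibility of component k is w_k f_k(x) divided by Σ_j w_j f_j(x).
Since both observations come from the same component, the likelihood for component k is f_k(x₁)·f_k(x₂).
  L_I = [e^(−9.6)·9.6^14/14! = 0.0438694] × [0.129256] = 0.00567039
  L_II = [e^(−10.7)·10.7^14/14! = 0.0666828] × [0.114219] = 0.00761647
  L_III = [e^(−11.8)·11.8^14/14! = 0.0873504] × [0.0917276] = 0.00801244
  L_IV = [e^(−12.3)·12.3^14/14! = 0.0947199] × [0.0808278] = 0.007656
Weight by the priors:
  w_I·L_I = 0.29 × 0.00567039 = 0.00164441
  w_II·L_II = 0.19 × 0.00761647 = 0.00144713
  w_III·L_III = 0.30 × 0.00801244 = 0.00240373
  w_IV·L_IV = 0.22 × 0.007656 = 0.00168432
Marginal: 0.00164441 + 0.00144713 + 0.00240373 + 0.00168432 = 0.0071796
P(State I | x₁,x₂) = 0.00164441 / 0.0071796 ≈ 0.2290

0.2290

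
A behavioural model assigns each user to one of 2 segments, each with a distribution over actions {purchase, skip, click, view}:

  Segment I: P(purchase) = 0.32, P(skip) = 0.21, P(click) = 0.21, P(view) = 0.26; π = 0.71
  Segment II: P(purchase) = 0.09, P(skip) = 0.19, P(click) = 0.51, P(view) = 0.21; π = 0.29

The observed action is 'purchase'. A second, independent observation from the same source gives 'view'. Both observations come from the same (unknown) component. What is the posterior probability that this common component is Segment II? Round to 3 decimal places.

P(component k | x) = π_k·f_k(x) / marginal(x), where marginal(x) = Σ_j π_j·f_j(x).
Since both observations come from the same component, the likelihood for component k is f_k(x₁)·f_k(x₂).
  p_I = [P(purchase | comp) = 0.32] × [0.26] = 0.0832
  p_II = [P(purchase | comp) = 0.09] × [0.21] = 0.0189
Unnormalised posteriors:
  π_I·p_I = 0.71 × 0.0832 = 0.059072
  π_II·p_II = 0.29 × 0.0189 = 0.005481
Marginal: 0.059072 + 0.005481 = 0.064553
Responsibility of Segment II: 0.005481 / 0.064553 ≈ 0.085

0.085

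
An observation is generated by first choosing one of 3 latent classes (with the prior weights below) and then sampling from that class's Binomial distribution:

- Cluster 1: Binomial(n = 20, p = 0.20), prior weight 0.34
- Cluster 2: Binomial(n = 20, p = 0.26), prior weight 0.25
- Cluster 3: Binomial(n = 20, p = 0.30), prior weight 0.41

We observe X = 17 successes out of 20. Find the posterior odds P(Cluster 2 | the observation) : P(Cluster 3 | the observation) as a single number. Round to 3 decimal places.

0.063

Only the two components matter; the odds are (π_i f_i(x)) / (π_j f_j(x)).
Component likelihoods at x = 17 successes out of 20:
  f_1 = C(20,17)·0.20^17·0.80^3 = 1140·1.31072e-12·0.512 = 7.65041e-10
  f_2 = C(20,17)·0.26^17·0.74^3 = 1140·1.13383e-10·0.405224 = 5.23778e-08
  f_3 = C(20,17)·0.30^17·0.70^3 = 1140·1.2914e-09·0.343 = 5.04964e-07
Odds = (0.25/0.41) × (5.23778e-08/5.04964e-07) = 0.609756 × 0.103726 ≈ 0.063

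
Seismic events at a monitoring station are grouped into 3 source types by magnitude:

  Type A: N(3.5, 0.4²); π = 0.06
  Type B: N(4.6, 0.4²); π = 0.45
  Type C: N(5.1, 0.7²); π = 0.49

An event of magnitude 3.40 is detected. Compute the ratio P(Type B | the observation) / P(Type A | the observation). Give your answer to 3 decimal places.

0.086

The posterior odds equal the prior odds times the likelihood ratio: (π_i/π_j)·(f_i(x)/f_j(x)).
Evaluate each component's likelihood at the observed value:
  L_A = (1/(0.4·√(2π)))·exp(−(3.40−3.5)²/(2·0.4²)) = 0.997356·exp(-0.03125) = 0.96667
  L_B = (1/(0.4·√(2π)))·exp(−(3.40−4.6)²/(2·0.4²)) = 0.997356·exp(-4.50000) = 0.0110796
  L_C = (1/(0.7·√(2π)))·exp(−(3.40−5.1)²/(2·0.7²)) = 0.569918·exp(-2.94898) = 0.0298598
Posterior odds = (π_B·L_B) / (π_A·L_A) = (0.45·0.0110796) / (0.06·0.96667) = 0.00498583 / 0.0580002 ≈ 0.086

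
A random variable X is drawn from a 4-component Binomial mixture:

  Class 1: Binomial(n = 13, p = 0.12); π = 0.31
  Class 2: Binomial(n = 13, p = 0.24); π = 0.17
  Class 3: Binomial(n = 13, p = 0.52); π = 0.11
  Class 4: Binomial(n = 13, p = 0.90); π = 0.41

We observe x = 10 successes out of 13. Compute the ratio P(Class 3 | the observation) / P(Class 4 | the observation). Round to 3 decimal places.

0.123

Only the two components matter; the odds are (w_i f_i(x)) / (w_j f_j(x)).
Component likelihoods at x = 10 successes out of 13:
  p_1 = 1.20678e-07
  p_2 = 7.96011e-05
  p_3 = 0.0457218
  p_4 = 0.099722
Odds = (0.11/0.41) × (0.0457218/0.099722) = 0.268293 × 0.458492 ≈ 0.123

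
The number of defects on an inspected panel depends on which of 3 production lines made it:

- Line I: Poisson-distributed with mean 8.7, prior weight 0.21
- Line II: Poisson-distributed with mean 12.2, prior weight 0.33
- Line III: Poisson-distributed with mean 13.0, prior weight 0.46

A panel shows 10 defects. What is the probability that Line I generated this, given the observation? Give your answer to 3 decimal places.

0.247

Posterior ∝ prior × likelihood, so P(k | x) ∝ π_k f_k(x); normalise over all components.
Poisson probabilities:
  L_I = 0.114043
  L_II = 0.101261
  L_III = 0.0858702
Unnormalised posteriors:
  π_I·L_I = 0.21 × 0.114043 = 0.023949
  π_II·L_II = 0.33 × 0.101261 = 0.0334162
  π_III·L_III = 0.46 × 0.0858702 = 0.0395003
Marginal: 0.023949 + 0.0334162 + 0.0395003 = 0.0968654
P(Line I | data) = 0.023949 / 0.0968654 ≈ 0.247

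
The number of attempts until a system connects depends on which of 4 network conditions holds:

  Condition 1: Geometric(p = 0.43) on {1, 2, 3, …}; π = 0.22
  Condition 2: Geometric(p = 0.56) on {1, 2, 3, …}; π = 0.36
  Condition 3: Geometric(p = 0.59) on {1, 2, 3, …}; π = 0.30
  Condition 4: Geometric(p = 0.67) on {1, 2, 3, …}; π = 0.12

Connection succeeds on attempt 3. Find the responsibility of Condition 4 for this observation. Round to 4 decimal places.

0.0809

P(component k | x) = P(Z=k)·f_k(x) / marginal(x), where marginal(x) = Σ_j P(Z=j)·f_j(x).
Component likelihoods at x = 3:
  p_1 = 0.139707
  p_2 = 0.108416
  p_3 = 0.099179
  p_4 = 0.072963
Weight by the priors:
  P(Z=1)·p_1 = 0.22 × 0.139707 = 0.0307355
  P(Z=2)·p_2 = 0.36 × 0.108416 = 0.0390298
  P(Z=3)·p_3 = 0.30 × 0.099179 = 0.0297537
  P(Z=4)·p_4 = 0.12 × 0.072963 = 0.00875556
Denominator: 0.0307355 + 0.0390298 + 0.0297537 + 0.00875556 = 0.108275
So the posterior for Condition 4 is 0.00875556 / 0.108275 ≈ 0.0809.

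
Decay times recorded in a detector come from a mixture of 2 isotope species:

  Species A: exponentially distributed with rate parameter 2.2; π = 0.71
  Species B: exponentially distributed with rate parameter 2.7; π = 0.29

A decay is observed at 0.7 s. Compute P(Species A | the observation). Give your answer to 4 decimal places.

0.7390

P(component k | x) = π_k·f_k(x) / marginal(x), where marginal(x) = Σ_j π_j·f_j(x).
Component likelihoods at x = 0.7 s:
  f_A = 2.2·e^(−2.2·0.7) = 2.2·e^(−1.5400) = 0.471638
  f_B = 2.7·e^(−2.7·0.7) = 2.7·e^(−1.8900) = 0.407894
Weight by the priors:
  π_A·f_A = 0.71 × 0.471638 = 0.334863
  π_B·f_B = 0.29 × 0.407894 = 0.118289
Normaliser: 0.334863 + 0.118289 = 0.453153
P(Species A | x) = 0.334863 / 0.453153 ≈ 0.7390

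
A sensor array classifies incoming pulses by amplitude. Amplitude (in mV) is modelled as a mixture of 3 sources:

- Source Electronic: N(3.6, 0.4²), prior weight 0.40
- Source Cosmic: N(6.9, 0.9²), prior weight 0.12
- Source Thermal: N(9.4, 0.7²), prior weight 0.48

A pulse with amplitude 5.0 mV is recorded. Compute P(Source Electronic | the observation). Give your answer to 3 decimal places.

By Bayes' theorem, P(k | x) = π_k f_k(x) / Σ_j π_j f_j(x).
Component likelihoods at x = 5.0 mV:
  L_Electronic = (1/(0.4·√(2π)))·exp(−(5.0−3.6)²/(2·0.4²)) = 0.997356·exp(-6.12500) = 0.00218171
  L_Cosmic = (1/(0.9·√(2π)))·exp(−(5.0−6.9)²/(2·0.9²)) = 0.443269·exp(-2.22840) = 0.0477406
  L_Thermal = (1/(0.7·√(2π)))·exp(−(5.0−9.4)²/(2·0.7²)) = 0.569918·exp(-19.75510) = 1.50065e-09
Multiply by the mixture weights:
  π_Electronic·L_Electronic = 0.40 × 0.00218171 = 0.000872683
  π_Cosmic·L_Cosmic = 0.12 × 0.0477406 = 0.00572887
  π_Thermal·L_Thermal = 0.48 × 1.50065e-09 = 7.20313e-10
Normaliser: 0.000872683 + 0.00572887 + 7.20313e-10 = 0.00660156
So the posterior for Source Electronic is 0.000872683 / 0.00660156 ≈ 0.132.

0.132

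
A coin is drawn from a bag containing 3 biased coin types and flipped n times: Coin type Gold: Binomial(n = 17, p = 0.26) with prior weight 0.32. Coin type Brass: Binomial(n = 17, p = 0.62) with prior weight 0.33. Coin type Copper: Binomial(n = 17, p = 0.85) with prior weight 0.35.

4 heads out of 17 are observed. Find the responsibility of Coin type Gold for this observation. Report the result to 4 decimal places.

The responsibility of component k is π_k f_k(x) divided by Σ_j π_j f_j(x).
Binomial probabilities:
  L_Gold = C(17,4)·0.26^4·0.74^13 = 2380·0.00456976·0.0199532 = 0.217011
  L_Brass = C(17,4)·0.62^4·0.38^13 = 2380·0.147763·3.44498e-06 = 0.00121152
  L_Copper = C(17,4)·0.85^4·0.15^13 = 2380·0.522006·1.9462e-11 = 2.4179e-08
Weight by the priors:
  π_Gold·L_Gold = 0.32 × 0.217011 = 0.0694437
  π_Brass·L_Brass = 0.33 × 0.00121152 = 0.000399801
  π_Copper·L_Copper = 0.35 × 2.4179e-08 = 8.46266e-09
Normaliser: 0.0694437 + 0.000399801 + 8.46266e-09 = 0.0698435
P(Coin type Gold | data) = 0.0694437 / 0.0698435 ≈ 0.9943

0.9943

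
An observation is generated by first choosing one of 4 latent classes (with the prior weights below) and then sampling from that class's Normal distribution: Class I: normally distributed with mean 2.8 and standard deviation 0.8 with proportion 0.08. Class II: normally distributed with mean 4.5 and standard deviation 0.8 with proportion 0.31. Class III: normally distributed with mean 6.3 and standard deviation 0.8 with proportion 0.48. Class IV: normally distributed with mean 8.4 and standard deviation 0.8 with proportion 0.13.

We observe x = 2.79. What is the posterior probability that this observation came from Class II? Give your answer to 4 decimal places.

0.2829

By Bayes' theorem, P(k | x) = π_k f_k(x) / Σ_j π_j f_j(x).
Normal densities:
  L_I = (1/(0.8·√(2π)))·exp(−(2.79−2.8)²/(2·0.8²)) = 0.498678·exp(-0.00008) = 0.498639
  L_II = (1/(0.8·√(2π)))·exp(−(2.79−4.5)²/(2·0.8²)) = 0.498678·exp(-2.28445) = 0.0507802
  L_III = (1/(0.8·√(2π)))·exp(−(2.79−6.3)²/(2·0.8²)) = 0.498678·exp(-9.62508) = 3.29383e-05
  L_IV = (1/(0.8·√(2π)))·exp(−(2.79−8.4)²/(2·0.8²)) = 0.498678·exp(-24.58758) = 1.04609e-11
Weight by the priors:
  π_I·L_I = 0.08 × 0.498639 = 0.0398911
  π_II·L_II = 0.31 × 0.0507802 = 0.0157419
  π_III·L_III = 0.48 × 3.29383e-05 = 1.58104e-05
  π_IV·L_IV = 0.13 × 1.04609e-11 = 1.35992e-12
Evidence: 0.0398911 + 0.0157419 + 1.58104e-05 + 1.35992e-12 = 0.0556488
So the posterior for Class II is 0.0157419 / 0.0556488 ≈ 0.2829.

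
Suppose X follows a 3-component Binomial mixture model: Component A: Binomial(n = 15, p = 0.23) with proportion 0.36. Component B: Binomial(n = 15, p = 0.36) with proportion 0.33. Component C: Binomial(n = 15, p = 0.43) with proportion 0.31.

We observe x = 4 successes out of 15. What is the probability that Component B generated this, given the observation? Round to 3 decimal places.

The responsibility of component k is π_k f_k(x) divided by Σ_j π_j f_j(x).
Evaluate each component's likelihood at the observed value:
  L_A = C(15,4)·0.23^4·0.77^11 = 1365·0.00279841·0.0564154 = 0.215497
  L_B = C(15,4)·0.36^4·0.64^11 = 1365·0.0167962·0.0073787 = 0.16917
  L_C = C(15,4)·0.43^4·0.57^11 = 1365·0.034188·0.00206359 = 0.0963008
Multiply by the mixture weights:
  π_A·L_A = 0.36 × 0.215497 = 0.0775791
  π_B·L_B = 0.33 × 0.16917 = 0.055826
  π_C·L_C = 0.31 × 0.0963008 = 0.0298532
Sum: 0.0775791 + 0.055826 + 0.0298532 = 0.163258
P(Component B | x) ≈ 0.342

0.342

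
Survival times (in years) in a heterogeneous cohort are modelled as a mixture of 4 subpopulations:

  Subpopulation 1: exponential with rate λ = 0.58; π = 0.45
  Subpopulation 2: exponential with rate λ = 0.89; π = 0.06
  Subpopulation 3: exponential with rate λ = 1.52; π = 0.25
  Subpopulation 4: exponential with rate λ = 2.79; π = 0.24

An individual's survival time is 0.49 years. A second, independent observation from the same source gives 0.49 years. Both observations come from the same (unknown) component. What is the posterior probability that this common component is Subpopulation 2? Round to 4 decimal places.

0.0556

P(component k | x) = P(Z=k)·f_k(x) / marginal(x), where marginal(x) = Σ_j P(Z=j)·f_j(x).
Since both observations come from the same component, the likelihood for component k is f_k(x₁)·f_k(x₂).
  L_1 = [0.58·e^(−0.58·0.49) = 0.58·e^(−0.2842) = 0.436517] × [0.436517] = 0.190547
  L_2 = [0.89·e^(−0.89·0.49) = 0.89·e^(−0.4361) = 0.575432] × [0.575432] = 0.331122
  L_3 = [1.52·e^(−1.52·0.49) = 1.52·e^(−0.7448) = 0.72174] × [0.72174] = 0.520909
  L_4 = [2.79·e^(−2.79·0.49) = 2.79·e^(−1.3671) = 0.711017] × [0.711017] = 0.505546
Prior × likelihood for each component:
  P(Z=1)·L_1 = 0.45 × 0.190547 = 0.0857463
  P(Z=2)·L_2 = 0.06 × 0.331122 = 0.0198673
  P(Z=3)·L_3 = 0.25 × 0.520909 = 0.130227
  P(Z=4)·L_4 = 0.24 × 0.505546 = 0.121331
Marginal: 0.0857463 + 0.0198673 + 0.130227 + 0.121331 = 0.357172
Responsibility of Subpopulation 2: 0.0198673 / 0.357172 ≈ 0.0556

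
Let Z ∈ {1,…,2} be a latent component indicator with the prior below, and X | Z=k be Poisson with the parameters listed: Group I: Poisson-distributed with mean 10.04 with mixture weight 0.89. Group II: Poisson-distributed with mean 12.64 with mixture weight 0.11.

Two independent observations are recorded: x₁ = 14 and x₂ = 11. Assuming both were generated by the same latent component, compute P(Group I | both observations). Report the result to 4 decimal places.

0.8225

P(component k | x) = π_k·f_k(x) / marginal(x), where marginal(x) = Σ_j π_j·f_j(x).
Since both observations come from the same component, the likelihood for component k is f_k(x₁)·f_k(x₂).
  L_I = [e^(−10.04)·10.04^14/14! = 0.0529111] × [0.114182] = 0.00604151
  L_II = [e^(−12.64)·12.64^14/14! = 0.0987571] × [0.106802] = 0.0105475
Multiply by the mixture weights:
  π_I·L_I = 0.89 × 0.00604151 = 0.00537694
  π_II·L_II = 0.11 × 0.0105475 = 0.00116022
Normaliser: 0.00537694 + 0.00116022 = 0.00653717
P(Group I | data) = 0.00537694 / 0.00653717 ≈ 0.8225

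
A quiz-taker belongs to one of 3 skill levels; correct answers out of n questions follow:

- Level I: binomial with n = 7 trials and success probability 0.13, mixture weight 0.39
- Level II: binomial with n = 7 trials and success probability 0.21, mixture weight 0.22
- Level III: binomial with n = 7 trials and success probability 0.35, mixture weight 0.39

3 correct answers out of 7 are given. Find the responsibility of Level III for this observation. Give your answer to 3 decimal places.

Apply Bayes' rule: the posterior for each component is proportional to its prior times its likelihood at x.
Evaluate each component's likelihood at the observed value:
  f_I = C(7,3)·0.13^3·0.87^4 = 35·0.002197·0.572898 = 0.044053
  f_II = C(7,3)·0.21^3·0.79^4 = 35·0.009261·0.389501 = 0.126251
  f_III = C(7,3)·0.35^3·0.65^4 = 35·0.042875·0.178506 = 0.267871
Multiply by the mixture weights:
  π_I·f_I = 0.39 × 0.044053 = 0.0171807
  π_II·f_II = 0.22 × 0.126251 = 0.0277752
  π_III·f_III = 0.39 × 0.267871 = 0.10447
Denominator: 0.0171807 + 0.0277752 + 0.10447 = 0.149426
So the posterior for Level III is 0.10447 / 0.149426 ≈ 0.699.

0.699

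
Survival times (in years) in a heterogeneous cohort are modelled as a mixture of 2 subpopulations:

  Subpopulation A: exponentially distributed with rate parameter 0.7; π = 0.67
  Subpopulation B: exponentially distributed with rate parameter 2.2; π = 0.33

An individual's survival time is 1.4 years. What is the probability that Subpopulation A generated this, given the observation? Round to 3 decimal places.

Posterior ∝ prior × likelihood, so P(k | x) ∝ π_k f_k(x); normalise over all components.
Component likelihoods at x = 1.4 years:
  L_A = 0.262718
  L_B = 0.10111
Unnormalised posteriors:
  π_A·L_A = 0.67 × 0.262718 = 0.176021
  π_B·L_B = 0.33 × 0.10111 = 0.0333664
Denominator: 0.176021 + 0.0333664 = 0.209387
Responsibility of Subpopulation A: 0.176021 / 0.209387 ≈ 0.841

0.841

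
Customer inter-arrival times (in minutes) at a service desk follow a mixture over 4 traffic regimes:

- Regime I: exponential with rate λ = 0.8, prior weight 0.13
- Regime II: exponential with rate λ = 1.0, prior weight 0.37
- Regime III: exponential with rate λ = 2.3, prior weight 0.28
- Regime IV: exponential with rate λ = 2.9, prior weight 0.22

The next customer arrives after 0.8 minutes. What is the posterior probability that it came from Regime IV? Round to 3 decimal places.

Posterior ∝ prior × likelihood, so P(k | x) ∝ P(Z=k) f_k(x); normalise over all components.
Exponential densities:
  L_I = 0.8·e^(−0.8·0.8) = 0.8·e^(−0.6400) = 0.421834
  L_II = 1.0·e^(−1.0·0.8) = 1.0·e^(−0.8000) = 0.449329
  L_III = 2.3·e^(−2.3·0.8) = 2.3·e^(−1.8400) = 0.36528
  L_IV = 2.9·e^(−2.9·0.8) = 2.9·e^(−2.3200) = 0.284993
Weight by the priors:
  P(Z=I)·L_I = 0.13 × 0.421834 = 0.0548384
  P(Z=II)·L_II = 0.37 × 0.449329 = 0.166252
  P(Z=III)·L_III = 0.28 × 0.36528 = 0.102278
  P(Z=IV)·L_IV = 0.22 × 0.284993 = 0.0626985
Marginal: 0.0548384 + 0.166252 + 0.102278 + 0.0626985 = 0.386067
So the posterior for Regime IV is 0.0626985 / 0.386067 ≈ 0.162.

0.162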